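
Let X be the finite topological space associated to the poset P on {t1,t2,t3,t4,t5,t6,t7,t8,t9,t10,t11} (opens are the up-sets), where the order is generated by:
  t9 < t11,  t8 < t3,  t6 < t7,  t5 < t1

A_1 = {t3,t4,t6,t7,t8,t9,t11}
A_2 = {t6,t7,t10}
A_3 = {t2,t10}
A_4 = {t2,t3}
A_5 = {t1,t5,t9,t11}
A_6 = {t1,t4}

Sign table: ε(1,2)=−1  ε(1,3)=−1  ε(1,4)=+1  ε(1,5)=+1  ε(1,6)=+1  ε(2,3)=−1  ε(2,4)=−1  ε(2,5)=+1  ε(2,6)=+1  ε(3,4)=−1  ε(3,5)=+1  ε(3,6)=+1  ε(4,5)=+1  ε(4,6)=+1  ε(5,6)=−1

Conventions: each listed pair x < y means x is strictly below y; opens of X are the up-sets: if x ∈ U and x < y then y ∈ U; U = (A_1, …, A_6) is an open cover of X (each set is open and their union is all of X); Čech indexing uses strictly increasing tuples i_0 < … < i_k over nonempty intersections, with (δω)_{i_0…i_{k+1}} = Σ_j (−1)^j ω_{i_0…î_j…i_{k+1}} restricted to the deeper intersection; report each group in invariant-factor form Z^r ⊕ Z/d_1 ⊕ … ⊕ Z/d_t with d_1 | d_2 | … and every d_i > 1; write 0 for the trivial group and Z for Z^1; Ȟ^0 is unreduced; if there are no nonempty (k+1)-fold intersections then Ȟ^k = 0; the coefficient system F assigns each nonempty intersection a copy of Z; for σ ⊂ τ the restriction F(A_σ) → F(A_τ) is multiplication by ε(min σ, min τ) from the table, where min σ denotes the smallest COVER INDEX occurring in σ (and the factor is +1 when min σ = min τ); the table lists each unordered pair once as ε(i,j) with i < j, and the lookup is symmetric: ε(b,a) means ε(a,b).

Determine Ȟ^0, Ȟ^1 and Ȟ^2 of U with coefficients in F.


Ȟ^0 = 0,  Ȟ^1 = Z ⊕ Z/2,  Ȟ^2 = 0

nonempty overlaps:
  A12={t6,t7} A14={t3} A15={t9,t11} A16={t4} A23={t10} A34={t2} A56={t1}
C dims 6,7; δ0: rk 6, SNF 1^5·2
degree 0: 6−6−0 = 0 → Ȟ^0 ≅ 0
degree 1: 7−0−6 = 1 plus torsion [2] → Ȟ^1 ≅ Z ⊕ Z/2
degree 2: 0−0−0 = 0 → Ȟ^2 ≅ 0


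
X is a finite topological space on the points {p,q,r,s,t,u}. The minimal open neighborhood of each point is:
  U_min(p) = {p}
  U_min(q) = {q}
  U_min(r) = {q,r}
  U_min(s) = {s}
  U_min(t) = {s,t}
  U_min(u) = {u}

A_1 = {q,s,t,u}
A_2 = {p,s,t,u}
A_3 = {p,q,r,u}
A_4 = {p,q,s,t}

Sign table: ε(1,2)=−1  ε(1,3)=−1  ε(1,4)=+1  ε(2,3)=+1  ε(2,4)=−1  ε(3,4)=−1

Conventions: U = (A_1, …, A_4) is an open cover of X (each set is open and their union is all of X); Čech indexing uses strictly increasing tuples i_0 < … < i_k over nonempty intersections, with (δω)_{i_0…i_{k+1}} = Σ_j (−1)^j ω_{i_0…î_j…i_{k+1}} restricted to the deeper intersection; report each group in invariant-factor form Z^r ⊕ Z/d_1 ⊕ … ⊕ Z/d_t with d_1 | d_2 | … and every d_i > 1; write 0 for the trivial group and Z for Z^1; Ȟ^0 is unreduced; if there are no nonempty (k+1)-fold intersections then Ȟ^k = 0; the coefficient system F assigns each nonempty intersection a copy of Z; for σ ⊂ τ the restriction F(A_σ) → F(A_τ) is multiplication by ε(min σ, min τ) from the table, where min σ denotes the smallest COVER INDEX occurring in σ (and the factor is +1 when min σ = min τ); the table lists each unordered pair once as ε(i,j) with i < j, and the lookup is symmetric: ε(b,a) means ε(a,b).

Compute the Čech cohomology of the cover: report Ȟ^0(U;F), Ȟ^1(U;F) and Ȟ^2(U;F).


cover nerve:
  A12={s,t,u} A13={q,u} A14={q,s,t} A23={p,u} A24={p,s,t} A34={p,q}
  A123={u} A124={s,t} A134={q} A234={p}
C dims 4,6,4; δ0: rk 3, SNF 1^3; δ1: rk 3, SNF 1^3
Ȟ^0: (4−3)−0=1 ⇒ Z
Ȟ^1: (6−3)−3=0 ⇒ 0
Ȟ^2: (4−0)−3=1 ⇒ Z

Ȟ^0 ≅ Z, Ȟ^1 ≅ 0, Ȟ^2 ≅ Z


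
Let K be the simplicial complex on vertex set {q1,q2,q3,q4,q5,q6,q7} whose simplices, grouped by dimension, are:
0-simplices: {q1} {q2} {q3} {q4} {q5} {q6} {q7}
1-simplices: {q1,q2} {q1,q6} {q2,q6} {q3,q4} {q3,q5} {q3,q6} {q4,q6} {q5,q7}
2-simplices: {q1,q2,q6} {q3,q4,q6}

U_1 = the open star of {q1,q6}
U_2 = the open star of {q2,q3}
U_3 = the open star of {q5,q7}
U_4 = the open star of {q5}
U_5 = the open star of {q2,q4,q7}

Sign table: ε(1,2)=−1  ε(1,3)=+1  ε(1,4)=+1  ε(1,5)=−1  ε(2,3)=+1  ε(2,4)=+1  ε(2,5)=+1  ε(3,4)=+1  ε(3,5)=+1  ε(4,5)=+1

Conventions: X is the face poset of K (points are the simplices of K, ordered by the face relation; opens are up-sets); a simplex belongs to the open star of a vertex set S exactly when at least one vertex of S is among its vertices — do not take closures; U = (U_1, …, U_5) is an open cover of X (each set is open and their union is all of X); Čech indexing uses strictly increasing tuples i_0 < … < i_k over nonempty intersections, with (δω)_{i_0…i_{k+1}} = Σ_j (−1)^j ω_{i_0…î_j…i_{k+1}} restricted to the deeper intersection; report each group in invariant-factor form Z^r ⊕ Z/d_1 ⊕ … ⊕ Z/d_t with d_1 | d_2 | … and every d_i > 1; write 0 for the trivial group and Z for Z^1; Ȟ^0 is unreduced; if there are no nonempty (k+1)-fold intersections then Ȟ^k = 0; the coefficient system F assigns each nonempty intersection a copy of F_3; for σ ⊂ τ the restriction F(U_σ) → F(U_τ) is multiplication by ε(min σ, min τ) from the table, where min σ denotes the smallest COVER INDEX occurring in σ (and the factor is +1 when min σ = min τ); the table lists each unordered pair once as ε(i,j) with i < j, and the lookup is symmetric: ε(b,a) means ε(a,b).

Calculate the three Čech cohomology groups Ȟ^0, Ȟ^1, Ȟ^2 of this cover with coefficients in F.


nonempty intersections:
  U1={{q1},{q6},{q1,q2},{q1,q6},{q2,q6},{q3,q6},{q4,q6},{q1,q2,q6},{q3,q4,q6}} U2={{q2},{q3},{q1,q2},{q2,q6},{q3,q4},{q3,q5},{q3,q6},{q1,q2,q6},{q3,q4,q6}} U3={{q5},{q7},{q3,q5},{q5,q7}} U4={{q5},{q3,q5},{q5,q7}} U5={{q2},{q4},{q7},{q1,q2},{q2,q6},{q3,q4},{q4,q6},{q5,q7},{q1,q2,q6},{q3,q4,q6}}
  U12={{q1,q2},{q2,q6},{q3,q6},{q1,q2,q6},{q3,q4,q6}} U15={{q1,q2},{q2,q6},{q4,q6},{q1,q2,q6},{q3,q4,q6}} U23={{q3,q5}} U24={{q3,q5}} U25={{q2},{q1,q2},{q2,q6},{q3,q4},{q1,q2,q6},{q3,q4,q6}} U34={{q5},{q3,q5},{q5,q7}} U35={{q7},{q5,q7}} U45={{q5,q7}}
  U125={{q1,q2},{q2,q6},{q1,q2,q6},{q3,q4,q6}} U234={{q3,q5}} U345={{q5,q7}}
C dims 5,8,3; δ0: rk_F3 4; δ1: rk_F3 3
Ȟ^0: (5−4)−0=1 ⇒ Z/3
Ȟ^1: (8−3)−4=1 ⇒ Z/3
Ȟ^2: (3−0)−3=0 ⇒ 0

Ȟ^0 ≅ Z/3, Ȟ^1 ≅ Z/3 and Ȟ^2 ≅ 0


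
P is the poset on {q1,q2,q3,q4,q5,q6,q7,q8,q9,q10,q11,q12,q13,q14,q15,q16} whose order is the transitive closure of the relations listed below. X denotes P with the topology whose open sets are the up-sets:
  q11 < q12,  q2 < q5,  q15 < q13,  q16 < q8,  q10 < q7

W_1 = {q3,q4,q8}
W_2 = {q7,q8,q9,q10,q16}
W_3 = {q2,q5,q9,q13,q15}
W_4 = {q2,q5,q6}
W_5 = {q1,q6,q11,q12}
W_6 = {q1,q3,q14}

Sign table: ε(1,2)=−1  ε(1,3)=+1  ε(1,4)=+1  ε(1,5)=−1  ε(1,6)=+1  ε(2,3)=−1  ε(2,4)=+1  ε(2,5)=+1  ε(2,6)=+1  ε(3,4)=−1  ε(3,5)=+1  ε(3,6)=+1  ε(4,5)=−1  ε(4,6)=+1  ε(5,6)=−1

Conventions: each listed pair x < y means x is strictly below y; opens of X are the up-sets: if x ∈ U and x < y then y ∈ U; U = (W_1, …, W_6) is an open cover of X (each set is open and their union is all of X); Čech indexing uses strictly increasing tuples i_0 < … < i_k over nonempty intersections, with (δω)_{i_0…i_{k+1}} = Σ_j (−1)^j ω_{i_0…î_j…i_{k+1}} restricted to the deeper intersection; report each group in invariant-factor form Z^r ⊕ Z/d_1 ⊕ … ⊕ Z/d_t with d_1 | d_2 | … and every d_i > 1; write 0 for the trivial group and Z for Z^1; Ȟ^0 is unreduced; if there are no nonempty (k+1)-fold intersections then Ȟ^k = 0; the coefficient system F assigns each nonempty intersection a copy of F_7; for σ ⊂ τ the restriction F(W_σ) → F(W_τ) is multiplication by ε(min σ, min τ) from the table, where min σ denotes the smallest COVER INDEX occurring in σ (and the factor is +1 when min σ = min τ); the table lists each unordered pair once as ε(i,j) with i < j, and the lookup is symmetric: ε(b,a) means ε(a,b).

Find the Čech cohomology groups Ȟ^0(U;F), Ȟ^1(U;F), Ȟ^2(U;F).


cover nerve:
  W12={q8} W16={q3} W23={q9} W34={q2,q5} W45={q6} W56={q1}
C dims 6,6; δ0: rk_F7 6
Ȟ^0: (6−6)−0=0 ⇒ 0
Ȟ^1: (6−0)−6=0 ⇒ 0
Ȟ^2: (0−0)−0=0 ⇒ 0

Ȟ^0 ≅ 0; Ȟ^1 ≅ 0; Ȟ^2 ≅ 0


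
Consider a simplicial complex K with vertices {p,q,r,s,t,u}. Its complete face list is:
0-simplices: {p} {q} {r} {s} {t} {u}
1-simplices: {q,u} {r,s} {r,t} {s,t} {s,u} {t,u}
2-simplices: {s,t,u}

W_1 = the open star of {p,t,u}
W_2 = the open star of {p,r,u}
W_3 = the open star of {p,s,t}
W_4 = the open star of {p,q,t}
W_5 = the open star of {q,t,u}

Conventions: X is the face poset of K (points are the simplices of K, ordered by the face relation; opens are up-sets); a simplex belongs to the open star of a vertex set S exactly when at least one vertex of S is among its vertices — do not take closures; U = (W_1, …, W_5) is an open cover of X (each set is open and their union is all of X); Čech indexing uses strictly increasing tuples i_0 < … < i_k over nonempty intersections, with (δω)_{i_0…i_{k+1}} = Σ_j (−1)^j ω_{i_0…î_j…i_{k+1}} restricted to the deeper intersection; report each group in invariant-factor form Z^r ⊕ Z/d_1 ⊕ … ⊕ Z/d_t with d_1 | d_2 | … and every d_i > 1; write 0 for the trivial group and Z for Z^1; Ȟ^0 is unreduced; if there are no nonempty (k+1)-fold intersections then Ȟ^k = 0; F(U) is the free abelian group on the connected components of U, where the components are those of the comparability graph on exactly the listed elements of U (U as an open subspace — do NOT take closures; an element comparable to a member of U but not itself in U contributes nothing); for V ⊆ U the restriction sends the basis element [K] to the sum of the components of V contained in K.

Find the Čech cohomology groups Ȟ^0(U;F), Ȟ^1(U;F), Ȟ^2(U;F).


Ȟ^0 = Z^2,  Ȟ^1 = Z,  Ȟ^2 = 0

nerve simplices:
  W1={{p},{t},{u},{q,u},{r,t},{s,t},{s,u},{t,u},{s,t,u}} W2={{p},{r},{u},{q,u},{r,s},{r,t},{s,u},{t,u},{s,t,u}} W3={{p},{s},{t},{r,s},{r,t},{s,t},{s,u},{t,u},{s,t,u}} W4={{p},{q},{t},{q,u},{r,t},{s,t},{t,u},{s,t,u}} W5={{q},{t},{u},{q,u},{r,t},{s,t},{s,u},{t,u},{s,t,u}}
  W12={{p},{u},{q,u},{r,t},{s,u},{t,u},{s,t,u}} W13={{p},{t},{r,t},{s,t},{s,u},{t,u},{s,t,u}} W14={{p},{t},{q,u},{r,t},{s,t},{t,u},{s,t,u}} W15={{t},{u},{q,u},{r,t},{s,t},{s,u},{t,u},{s,t,u}} W23={{p},{r,s},{r,t},{s,u},{t,u},{s,t,u}} W24={{p},{q,u},{r,t},{t,u},{s,t,u}} W25={{u},{q,u},{r,t},{s,u},{t,u},{s,t,u}} W34={{p},{t},{r,t},{s,t},{t,u},{s,t,u}} W35={{t},{r,t},{s,t},{s,u},{t,u},{s,t,u}} W45={{q},{t},{q,u},{r,t},{s,t},{t,u},{s,t,u}}
  W123={{p},{r,t},{s,u},{t,u},{s,t,u}} W124={{p},{q,u},{r,t},{t,u},{s,t,u}} W125={{u},{q,u},{r,t},{s,u},{t,u},{s,t,u}} W134={{p},{t},{r,t},{s,t},{t,u},{s,t,u}} W135={{t},{r,t},{s,t},{s,u},{t,u},{s,t,u}} W145={{t},{q,u},{r,t},{s,t},{t,u},{s,t,u}} W234={{p},{r,t},{t,u},{s,t,u}} W235={{r,t},{s,u},{t,u},{s,t,u}} W245={{q,u},{r,t},{t,u},{s,t,u}} W345={{t},{r,t},{s,t},{t,u},{s,t,u}}
  W1234={{p},{r,t},{t,u},{s,t,u}} W1235={{r,t},{s,u},{t,u},{s,t,u}} W1245={{q,u},{r,t},{t,u},{s,t,u}} W1345={{t},{r,t},{s,t},{t,u},{s,t,u}} W2345={{r,t},{t,u},{s,t,u}}
  W12345={{r,t},{t,u},{s,t,u}}
components per intersection:
  W1: {{p}} {{t},{u},{q,u},{r,t},{s,t},{s,u},{t,u},{s,t,u}}
  W2: {{p}} {{r},{r,s},{r,t}} {{u},{q,u},{s,u},{t,u},{s,t,u}}
  W3: {{p}} {{s},{t},{r,s},{r,t},{s,t},{s,u},{t,u},{s,t,u}}
  W4: {{p}} {{q},{q,u}} {{t},{r,t},{s,t},{t,u},{s,t,u}}
  W5: {{q},{t},{u},{q,u},{r,t},{s,t},{s,u},{t,u},{s,t,u}}
  W12: {{p}} {{u},{q,u},{s,u},{t,u},{s,t,u}} {{r,t}}
  W13: {{p}} {{t},{r,t},{s,t},{s,u},{t,u},{s,t,u}}
  W14: {{p}} {{t},{r,t},{s,t},{t,u},{s,t,u}} {{q,u}}
  W15: {{t},{u},{q,u},{r,t},{s,t},{s,u},{t,u},{s,t,u}}
  W23: {{p}} {{r,s}} {{r,t}} {{s,u},{t,u},{s,t,u}}
  W24: {{p}} {{q,u}} {{r,t}} {{t,u},{s,t,u}}
  W25: {{u},{q,u},{s,u},{t,u},{s,t,u}} {{r,t}}
  W34: {{p}} {{t},{r,t},{s,t},{t,u},{s,t,u}}
  W35: {{t},{r,t},{s,t},{s,u},{t,u},{s,t,u}}
  W45: {{q},{q,u}} {{t},{r,t},{s,t},{t,u},{s,t,u}}
  W123: {{p}} {{r,t}} {{s,u},{t,u},{s,t,u}}
  W124: {{p}} {{q,u}} {{r,t}} {{t,u},{s,t,u}}
  W125: {{u},{q,u},{s,u},{t,u},{s,t,u}} {{r,t}}
  W134: {{p}} {{t},{r,t},{s,t},{t,u},{s,t,u}}
  W135: {{t},{r,t},{s,t},{s,u},{t,u},{s,t,u}}
  W145: {{t},{r,t},{s,t},{t,u},{s,t,u}} {{q,u}}
  W234: {{p}} {{r,t}} {{t,u},{s,t,u}}
  W235: {{r,t}} {{s,u},{t,u},{s,t,u}}
  W245: {{q,u}} {{r,t}} {{t,u},{s,t,u}}
  W345: {{t},{r,t},{s,t},{t,u},{s,t,u}}
  W1234: {{p}} {{r,t}} {{t,u},{s,t,u}}
  W1235: {{r,t}} {{s,u},{t,u},{s,t,u}}
  W1245: {{q,u}} {{r,t}} {{t,u},{s,t,u}}
  W1345: {{t},{r,t},{s,t},{t,u},{s,t,u}}
  W2345: {{r,t}} {{t,u},{s,t,u}}
  W12345: {{r,t}} {{t,u},{s,t,u}}
C dims 11,24,23,11; δ0: rk 9, SNF 1^9; δ1: rk 14, SNF 1^14; δ2: rk 9, SNF 1^9
degree 0: 11−9−0 = 2 → Ȟ^0 ≅ Z^2
degree 1: 24−14−9 = 1 → Ȟ^1 ≅ Z
degree 2: 23−9−14 = 0 → Ȟ^2 ≅ 0


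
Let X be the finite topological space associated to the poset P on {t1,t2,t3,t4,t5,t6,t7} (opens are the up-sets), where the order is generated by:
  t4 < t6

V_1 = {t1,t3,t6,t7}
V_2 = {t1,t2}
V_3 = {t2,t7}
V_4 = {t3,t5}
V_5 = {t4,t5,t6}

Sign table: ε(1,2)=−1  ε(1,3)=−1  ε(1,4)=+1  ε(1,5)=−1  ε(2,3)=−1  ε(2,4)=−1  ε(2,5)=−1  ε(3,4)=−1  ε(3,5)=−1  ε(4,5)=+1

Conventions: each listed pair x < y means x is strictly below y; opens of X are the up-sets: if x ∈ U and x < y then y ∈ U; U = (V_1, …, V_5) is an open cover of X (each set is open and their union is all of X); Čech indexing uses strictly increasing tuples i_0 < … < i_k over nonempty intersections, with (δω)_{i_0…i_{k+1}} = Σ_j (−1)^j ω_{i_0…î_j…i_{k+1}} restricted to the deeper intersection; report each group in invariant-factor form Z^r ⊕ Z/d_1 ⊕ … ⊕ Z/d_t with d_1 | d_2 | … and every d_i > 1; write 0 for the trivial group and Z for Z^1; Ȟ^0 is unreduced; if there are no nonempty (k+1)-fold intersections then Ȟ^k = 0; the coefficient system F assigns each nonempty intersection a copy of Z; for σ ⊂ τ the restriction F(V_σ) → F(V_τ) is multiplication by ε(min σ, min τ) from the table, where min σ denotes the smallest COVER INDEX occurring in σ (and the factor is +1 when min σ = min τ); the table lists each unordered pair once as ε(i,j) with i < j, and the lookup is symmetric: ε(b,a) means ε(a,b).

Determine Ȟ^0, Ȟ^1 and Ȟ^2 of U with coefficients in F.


Ȟ^0 = 0,  Ȟ^1 = Z ⊕ Z/2,  Ȟ^2 = 0

nonempty intersections:
  V12={t1} V13={t7} V14={t3} V15={t6} V23={t2} V45={t5}
C dims 5,6; δ0: rk 5, SNF 1^4·2
Ȟ^0: (5−5)−0=0 ⇒ 0
Ȟ^1: (6−0)−5=1 plus torsion [2] ⇒ Z ⊕ Z/2
Ȟ^2: (0−0)−0=0 ⇒ 0


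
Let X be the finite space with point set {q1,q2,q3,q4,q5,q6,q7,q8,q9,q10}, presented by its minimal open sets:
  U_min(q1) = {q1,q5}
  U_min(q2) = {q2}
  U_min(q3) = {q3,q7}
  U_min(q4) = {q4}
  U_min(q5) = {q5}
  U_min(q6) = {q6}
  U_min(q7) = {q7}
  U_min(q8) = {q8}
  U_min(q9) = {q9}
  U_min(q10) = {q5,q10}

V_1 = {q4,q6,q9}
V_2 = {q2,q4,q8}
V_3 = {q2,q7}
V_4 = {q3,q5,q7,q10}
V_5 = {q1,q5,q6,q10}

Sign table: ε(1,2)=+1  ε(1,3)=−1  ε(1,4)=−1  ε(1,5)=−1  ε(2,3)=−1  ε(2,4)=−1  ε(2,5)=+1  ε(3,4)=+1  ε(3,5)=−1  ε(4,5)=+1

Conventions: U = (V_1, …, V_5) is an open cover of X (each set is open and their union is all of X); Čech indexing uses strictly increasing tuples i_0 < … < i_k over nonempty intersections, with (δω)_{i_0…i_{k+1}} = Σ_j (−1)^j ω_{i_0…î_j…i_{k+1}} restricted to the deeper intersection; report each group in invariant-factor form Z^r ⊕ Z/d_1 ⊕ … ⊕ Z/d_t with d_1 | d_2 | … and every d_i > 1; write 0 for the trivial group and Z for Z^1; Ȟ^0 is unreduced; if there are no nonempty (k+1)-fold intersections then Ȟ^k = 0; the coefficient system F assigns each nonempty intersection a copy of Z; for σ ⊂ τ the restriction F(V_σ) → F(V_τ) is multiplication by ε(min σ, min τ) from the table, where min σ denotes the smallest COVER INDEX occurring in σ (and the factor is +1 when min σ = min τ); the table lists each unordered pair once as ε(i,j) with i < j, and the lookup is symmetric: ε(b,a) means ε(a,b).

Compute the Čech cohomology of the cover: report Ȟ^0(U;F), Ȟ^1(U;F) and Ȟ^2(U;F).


nerve simplices:
  V12={q4} V15={q6} V23={q2} V34={q7} V45={q5,q10}
C dims 5,5; δ0: rk 4, SNF 1^4
degree 0: 5−4−0 = 1 → Ȟ^0 ≅ Z
degree 1: 5−0−4 = 1 → Ȟ^1 ≅ Z
degree 2: 0−0−0 = 0 → Ȟ^2 ≅ 0

Ȟ^0(U;F) ≅ Z, Ȟ^1(U;F) ≅ Z and Ȟ^2(U;F) ≅ 0


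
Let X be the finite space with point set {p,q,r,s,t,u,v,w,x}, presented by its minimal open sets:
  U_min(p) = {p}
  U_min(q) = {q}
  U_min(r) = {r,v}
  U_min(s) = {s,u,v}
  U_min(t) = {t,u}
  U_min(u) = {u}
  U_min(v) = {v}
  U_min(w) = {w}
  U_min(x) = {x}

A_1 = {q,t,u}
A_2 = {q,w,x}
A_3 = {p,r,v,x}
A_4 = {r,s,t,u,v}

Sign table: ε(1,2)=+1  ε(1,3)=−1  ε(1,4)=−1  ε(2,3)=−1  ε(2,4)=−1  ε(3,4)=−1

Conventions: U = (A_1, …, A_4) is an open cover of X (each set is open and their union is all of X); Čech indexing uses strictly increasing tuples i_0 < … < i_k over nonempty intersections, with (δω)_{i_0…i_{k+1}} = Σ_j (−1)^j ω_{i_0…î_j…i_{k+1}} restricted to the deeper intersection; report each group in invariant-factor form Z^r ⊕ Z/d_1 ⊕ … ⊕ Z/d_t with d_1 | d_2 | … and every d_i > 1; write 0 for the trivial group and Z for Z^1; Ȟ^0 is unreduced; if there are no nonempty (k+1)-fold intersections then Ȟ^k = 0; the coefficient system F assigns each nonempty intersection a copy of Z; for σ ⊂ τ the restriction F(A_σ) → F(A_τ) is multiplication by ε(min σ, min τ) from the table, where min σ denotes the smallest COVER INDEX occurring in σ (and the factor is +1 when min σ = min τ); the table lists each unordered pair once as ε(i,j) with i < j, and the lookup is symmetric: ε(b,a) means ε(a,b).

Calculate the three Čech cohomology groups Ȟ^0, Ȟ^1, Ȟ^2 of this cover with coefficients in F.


Ȟ^0 ≅ 0; Ȟ^1 ≅ Z/2; Ȟ^2 ≅ 0

nerve of the cover:
  A12={q} A14={t,u} A23={x} A34={r,v}
C dims 4,4; δ0: rk 4, SNF 1^3·2
Ȟ^0 = (4 − 4) − 0 = 0, so Ȟ^0 ≅ 0
Ȟ^1 = (4 − 0) − 4 = 0 plus torsion [2], so Ȟ^1 ≅ Z/2
Ȟ^2 = (0 − 0) − 0 = 0, so Ȟ^2 ≅ 0


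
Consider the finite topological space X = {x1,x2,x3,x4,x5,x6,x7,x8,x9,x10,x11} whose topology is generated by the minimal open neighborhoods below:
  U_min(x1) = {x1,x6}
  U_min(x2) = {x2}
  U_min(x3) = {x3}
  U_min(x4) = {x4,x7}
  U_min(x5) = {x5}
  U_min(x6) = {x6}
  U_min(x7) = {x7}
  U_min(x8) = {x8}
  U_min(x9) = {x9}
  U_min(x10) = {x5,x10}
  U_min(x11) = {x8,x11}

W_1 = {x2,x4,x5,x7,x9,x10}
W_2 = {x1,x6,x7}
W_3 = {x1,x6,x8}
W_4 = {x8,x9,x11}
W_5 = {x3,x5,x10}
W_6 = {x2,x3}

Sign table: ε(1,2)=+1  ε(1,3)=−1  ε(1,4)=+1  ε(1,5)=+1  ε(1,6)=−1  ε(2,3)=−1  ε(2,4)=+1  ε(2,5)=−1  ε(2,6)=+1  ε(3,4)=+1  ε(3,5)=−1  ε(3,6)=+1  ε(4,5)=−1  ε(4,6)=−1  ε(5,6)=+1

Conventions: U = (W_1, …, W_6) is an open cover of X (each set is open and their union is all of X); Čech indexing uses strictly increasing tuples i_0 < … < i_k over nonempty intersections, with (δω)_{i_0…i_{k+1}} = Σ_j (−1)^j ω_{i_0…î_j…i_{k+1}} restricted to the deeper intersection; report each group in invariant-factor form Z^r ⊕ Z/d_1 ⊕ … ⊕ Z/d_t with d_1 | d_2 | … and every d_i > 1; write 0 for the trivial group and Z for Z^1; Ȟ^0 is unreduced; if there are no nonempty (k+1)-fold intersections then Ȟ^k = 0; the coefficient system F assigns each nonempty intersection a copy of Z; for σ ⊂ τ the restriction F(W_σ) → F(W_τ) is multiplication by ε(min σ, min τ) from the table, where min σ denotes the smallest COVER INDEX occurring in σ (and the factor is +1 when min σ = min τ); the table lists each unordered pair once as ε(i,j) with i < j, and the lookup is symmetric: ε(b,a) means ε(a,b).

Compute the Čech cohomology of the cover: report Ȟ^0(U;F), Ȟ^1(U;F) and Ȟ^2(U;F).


Ȟ^0 ≅ 0; Ȟ^1 ≅ Z ⊕ Z/2; Ȟ^2 ≅ 0

nerve of the cover:
  W12={x7} W14={x9} W15={x5,x10} W16={x2} W23={x1,x6} W34={x8} W56={x3}
C dims 6,7; δ0: rk 6, SNF 1^5·2
Ȟ^0 = (6 − 6) − 0 = 0, so Ȟ^0 ≅ 0
Ȟ^1 = (7 − 0) − 6 = 1 plus torsion [2], so Ȟ^1 ≅ Z ⊕ Z/2
Ȟ^2 = (0 − 0) − 0 = 0, so Ȟ^2 ≅ 0


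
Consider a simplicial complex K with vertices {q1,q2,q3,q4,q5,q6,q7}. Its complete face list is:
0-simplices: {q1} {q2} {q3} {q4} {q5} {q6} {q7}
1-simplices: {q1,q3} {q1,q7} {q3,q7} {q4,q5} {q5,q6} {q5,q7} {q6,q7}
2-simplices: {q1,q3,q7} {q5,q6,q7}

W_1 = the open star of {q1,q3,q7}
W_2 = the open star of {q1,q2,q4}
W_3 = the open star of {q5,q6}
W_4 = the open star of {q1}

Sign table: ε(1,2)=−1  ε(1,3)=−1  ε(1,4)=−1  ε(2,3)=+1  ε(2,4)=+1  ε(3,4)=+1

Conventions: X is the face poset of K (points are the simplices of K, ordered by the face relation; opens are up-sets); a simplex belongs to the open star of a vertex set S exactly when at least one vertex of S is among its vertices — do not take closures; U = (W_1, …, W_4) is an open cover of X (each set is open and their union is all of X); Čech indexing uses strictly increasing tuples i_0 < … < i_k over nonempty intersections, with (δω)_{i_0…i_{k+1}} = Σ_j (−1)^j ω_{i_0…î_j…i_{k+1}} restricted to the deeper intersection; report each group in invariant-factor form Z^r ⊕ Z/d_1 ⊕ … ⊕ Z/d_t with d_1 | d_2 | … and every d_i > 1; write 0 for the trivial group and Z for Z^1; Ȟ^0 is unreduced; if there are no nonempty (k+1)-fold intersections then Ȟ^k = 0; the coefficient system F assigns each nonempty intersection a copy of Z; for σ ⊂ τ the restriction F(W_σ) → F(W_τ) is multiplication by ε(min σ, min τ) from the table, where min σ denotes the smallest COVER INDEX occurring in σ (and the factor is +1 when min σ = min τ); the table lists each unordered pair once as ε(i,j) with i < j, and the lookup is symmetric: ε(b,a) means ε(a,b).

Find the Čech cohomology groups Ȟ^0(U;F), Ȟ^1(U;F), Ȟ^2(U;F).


nerve of the cover:
  W1={{q1},{q3},{q7},{q1,q3},{q1,q7},{q3,q7},{q5,q7},{q6,q7},{q1,q3,q7},{q5,q6,q7}} W2={{q1},{q2},{q4},{q1,q3},{q1,q7},{q4,q5},{q1,q3,q7}} W3={{q5},{q6},{q4,q5},{q5,q6},{q5,q7},{q6,q7},{q5,q6,q7}} W4={{q1},{q1,q3},{q1,q7},{q1,q3,q7}}
  W12={{q1},{q1,q3},{q1,q7},{q1,q3,q7}} W13={{q5,q7},{q6,q7},{q5,q6,q7}} W14={{q1},{q1,q3},{q1,q7},{q1,q3,q7}} W23={{q4,q5}} W24={{q1},{q1,q3},{q1,q7},{q1,q3,q7}}
  W124={{q1},{q1,q3},{q1,q7},{q1,q3,q7}}
C dims 4,5,1; δ0: rk 3, SNF 1^3; δ1: rk 1, SNF 1^1
Ȟ^0 = (4 − 3) − 0 = 1, so Ȟ^0 ≅ Z
Ȟ^1 = (5 − 1) − 3 = 1, so Ȟ^1 ≅ Z
Ȟ^2 = (1 − 0) − 1 = 0, so Ȟ^2 ≅ 0

Ȟ^0 = Z,  Ȟ^1 = Z,  Ȟ^2 = 0


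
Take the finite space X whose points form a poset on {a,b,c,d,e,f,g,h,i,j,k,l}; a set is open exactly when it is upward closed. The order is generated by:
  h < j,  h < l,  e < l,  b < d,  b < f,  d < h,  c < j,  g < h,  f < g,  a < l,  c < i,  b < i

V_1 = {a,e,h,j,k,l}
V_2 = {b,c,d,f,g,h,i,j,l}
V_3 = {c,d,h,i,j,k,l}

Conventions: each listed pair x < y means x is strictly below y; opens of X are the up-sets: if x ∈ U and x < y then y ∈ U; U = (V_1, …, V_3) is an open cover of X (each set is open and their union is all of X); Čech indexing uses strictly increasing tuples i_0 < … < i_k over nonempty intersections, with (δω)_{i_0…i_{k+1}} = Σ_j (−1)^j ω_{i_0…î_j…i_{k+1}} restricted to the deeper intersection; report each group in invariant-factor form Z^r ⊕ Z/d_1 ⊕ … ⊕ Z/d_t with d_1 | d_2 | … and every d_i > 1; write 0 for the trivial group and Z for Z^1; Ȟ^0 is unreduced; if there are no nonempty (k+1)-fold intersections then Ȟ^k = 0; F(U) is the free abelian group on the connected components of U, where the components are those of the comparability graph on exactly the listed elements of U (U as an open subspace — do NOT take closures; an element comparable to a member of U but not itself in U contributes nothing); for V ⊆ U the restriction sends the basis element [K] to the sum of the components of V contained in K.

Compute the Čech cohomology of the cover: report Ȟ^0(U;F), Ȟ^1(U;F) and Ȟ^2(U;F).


nonempty intersections:
  V12={h,j,l} V13={h,j,k,l} V23={c,d,h,i,j,l}
  V123={h,j,l}
components per intersection:
  V1: {a,e,h,j,l} {k}
  V2: {b,c,d,f,g,h,i,j,l}
  V3: {c,d,h,i,j,l} {k}
  V12: {h,j,l}
  V13: {h,j,l} {k}
  V23: {c,d,h,i,j,l}
  V123: {h,j,l}
C dims 5,4,1; δ0: rk 3, SNF 1^3; δ1: rk 1, SNF 1^1
Ȟ^0: (5−3)−0=2 ⇒ Z^2
Ȟ^1: (4−1)−3=0 ⇒ 0
Ȟ^2: (1−0)−1=0 ⇒ 0

Ȟ^0(U;F) ≅ Z^2,  Ȟ^1(U;F) ≅ 0,  Ȟ^2(U;F) ≅ 0


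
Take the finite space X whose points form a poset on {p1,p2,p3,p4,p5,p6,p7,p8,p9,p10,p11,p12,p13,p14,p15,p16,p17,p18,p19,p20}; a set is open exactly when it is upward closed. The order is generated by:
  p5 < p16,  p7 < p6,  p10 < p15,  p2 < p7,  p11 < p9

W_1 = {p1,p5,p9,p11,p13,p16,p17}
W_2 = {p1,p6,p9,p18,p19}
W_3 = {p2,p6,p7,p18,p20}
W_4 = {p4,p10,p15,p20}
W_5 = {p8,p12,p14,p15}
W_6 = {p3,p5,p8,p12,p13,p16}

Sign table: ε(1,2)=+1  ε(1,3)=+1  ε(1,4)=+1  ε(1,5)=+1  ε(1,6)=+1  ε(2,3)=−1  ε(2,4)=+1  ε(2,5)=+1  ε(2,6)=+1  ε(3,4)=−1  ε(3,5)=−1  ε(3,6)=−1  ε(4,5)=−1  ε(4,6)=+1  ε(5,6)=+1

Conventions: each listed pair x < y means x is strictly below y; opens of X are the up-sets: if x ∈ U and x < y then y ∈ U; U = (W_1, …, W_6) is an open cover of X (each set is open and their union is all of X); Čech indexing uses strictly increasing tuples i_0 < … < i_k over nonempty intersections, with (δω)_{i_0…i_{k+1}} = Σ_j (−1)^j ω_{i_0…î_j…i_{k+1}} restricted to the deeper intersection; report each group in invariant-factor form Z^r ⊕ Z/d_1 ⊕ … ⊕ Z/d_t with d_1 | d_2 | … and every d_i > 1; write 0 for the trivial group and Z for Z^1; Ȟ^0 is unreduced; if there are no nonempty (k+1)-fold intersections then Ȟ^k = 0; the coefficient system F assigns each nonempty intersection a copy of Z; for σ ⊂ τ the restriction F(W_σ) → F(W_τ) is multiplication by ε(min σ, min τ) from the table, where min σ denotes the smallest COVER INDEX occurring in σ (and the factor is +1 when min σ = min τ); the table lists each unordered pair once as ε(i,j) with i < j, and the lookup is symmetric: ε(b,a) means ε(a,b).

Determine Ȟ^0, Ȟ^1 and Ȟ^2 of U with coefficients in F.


Ȟ^0 = 0, Ȟ^1 = Z/2, Ȟ^2 = 0

nerve of the cover:
  W12={p1,p9} W16={p5,p13,p16} W23={p6,p18} W34={p20} W45={p15} W56={p8,p12}
C dims 6,6; δ0: rk 6, SNF 1^5·2
Ȟ^0 = (6 − 6) − 0 = 0, so Ȟ^0 ≅ 0
Ȟ^1 = (6 − 0) − 6 = 0 plus torsion [2], so Ȟ^1 ≅ Z/2
Ȟ^2 = (0 − 0) − 0 = 0, so Ȟ^2 ≅ 0


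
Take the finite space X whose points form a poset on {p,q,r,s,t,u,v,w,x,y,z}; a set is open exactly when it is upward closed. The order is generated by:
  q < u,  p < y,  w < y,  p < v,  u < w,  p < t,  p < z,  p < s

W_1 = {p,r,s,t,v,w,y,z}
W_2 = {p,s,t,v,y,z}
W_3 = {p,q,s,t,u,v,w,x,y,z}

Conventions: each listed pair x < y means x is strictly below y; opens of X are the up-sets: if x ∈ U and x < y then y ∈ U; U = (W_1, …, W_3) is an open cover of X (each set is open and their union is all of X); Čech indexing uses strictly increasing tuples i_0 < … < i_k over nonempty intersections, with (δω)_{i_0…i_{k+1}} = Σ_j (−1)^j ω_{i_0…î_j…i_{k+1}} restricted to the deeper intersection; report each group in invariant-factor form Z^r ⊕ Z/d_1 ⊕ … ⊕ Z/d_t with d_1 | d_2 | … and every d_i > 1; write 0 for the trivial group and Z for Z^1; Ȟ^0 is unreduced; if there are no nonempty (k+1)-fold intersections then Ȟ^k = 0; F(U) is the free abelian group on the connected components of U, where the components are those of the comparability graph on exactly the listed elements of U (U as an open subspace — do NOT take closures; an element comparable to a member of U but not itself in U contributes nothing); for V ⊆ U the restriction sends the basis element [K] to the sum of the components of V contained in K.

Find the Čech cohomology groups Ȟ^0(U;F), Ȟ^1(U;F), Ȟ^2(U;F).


nerve simplices:
  W12={p,s,t,v,y,z} W13={p,s,t,v,w,y,z} W23={p,s,t,v,y,z}
  W123={p,s,t,v,y,z}
components per intersection:
  W1: {p,s,t,v,w,y,z} {r}
  W2: {p,s,t,v,y,z}
  W3: {p,q,s,t,u,v,w,y,z} {x}
  W12: {p,s,t,v,y,z}
  W13: {p,s,t,v,w,y,z}
  W23: {p,s,t,v,y,z}
  W123: {p,s,t,v,y,z}
C dims 5,3,1; δ0: rk 2, SNF 1^2; δ1: rk 1, SNF 1^1
degree 0: 5−2−0 = 3 → Ȟ^0 ≅ Z^3
degree 1: 3−1−2 = 0 → Ȟ^1 ≅ 0
degree 2: 1−0−1 = 0 → Ȟ^2 ≅ 0

Ȟ^0(U;F) ≅ Z^3, Ȟ^1(U;F) ≅ 0 and Ȟ^2(U;F) ≅ 0


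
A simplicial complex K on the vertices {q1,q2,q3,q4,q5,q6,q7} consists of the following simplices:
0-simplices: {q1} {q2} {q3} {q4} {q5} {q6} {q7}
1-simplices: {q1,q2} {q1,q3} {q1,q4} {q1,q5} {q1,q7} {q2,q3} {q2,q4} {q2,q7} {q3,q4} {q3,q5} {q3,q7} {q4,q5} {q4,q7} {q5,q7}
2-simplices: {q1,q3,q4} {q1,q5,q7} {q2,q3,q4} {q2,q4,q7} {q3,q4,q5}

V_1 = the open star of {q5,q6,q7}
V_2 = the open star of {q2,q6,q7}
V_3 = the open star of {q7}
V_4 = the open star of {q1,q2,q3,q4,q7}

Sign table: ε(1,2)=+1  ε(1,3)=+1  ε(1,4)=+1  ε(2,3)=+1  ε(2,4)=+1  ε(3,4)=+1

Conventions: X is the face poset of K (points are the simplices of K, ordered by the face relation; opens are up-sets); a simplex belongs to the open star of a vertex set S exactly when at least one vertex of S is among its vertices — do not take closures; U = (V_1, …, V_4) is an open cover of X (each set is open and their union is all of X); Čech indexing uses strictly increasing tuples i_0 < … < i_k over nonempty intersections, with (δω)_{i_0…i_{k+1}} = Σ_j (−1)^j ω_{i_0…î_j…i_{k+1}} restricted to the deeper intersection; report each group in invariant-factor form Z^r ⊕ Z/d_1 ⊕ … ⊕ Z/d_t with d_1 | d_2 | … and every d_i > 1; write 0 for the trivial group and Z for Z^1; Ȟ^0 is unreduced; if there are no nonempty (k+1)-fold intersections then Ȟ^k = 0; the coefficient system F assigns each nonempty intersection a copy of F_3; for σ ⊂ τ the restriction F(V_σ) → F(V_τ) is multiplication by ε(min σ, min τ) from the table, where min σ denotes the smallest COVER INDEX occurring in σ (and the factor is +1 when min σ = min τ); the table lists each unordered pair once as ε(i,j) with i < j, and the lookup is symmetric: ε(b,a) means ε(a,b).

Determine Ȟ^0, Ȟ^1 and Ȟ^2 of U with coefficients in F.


Ȟ^0 ≅ Z/3; Ȟ^1 ≅ 0; Ȟ^2 ≅ 0

intersection data:
  V1={{q5},{q6},{q7},{q1,q5},{q1,q7},{q2,q7},{q3,q5},{q3,q7},{q4,q5},{q4,q7},{q5,q7},{q1,q5,q7},{q2,q4,q7},{q3,q4,q5}} V2={{q2},{q6},{q7},{q1,q2},{q1,q7},{q2,q3},{q2,q4},{q2,q7},{q3,q7},{q4,q7},{q5,q7},{q1,q5,q7},{q2,q3,q4},{q2,q4,q7}} V3={{q7},{q1,q7},{q2,q7},{q3,q7},{q4,q7},{q5,q7},{q1,q5,q7},{q2,q4,q7}} V4={{q1},{q2},{q3},{q4},{q7},{q1,q2},{q1,q3},{q1,q4},{q1,q5},{q1,q7},{q2,q3},{q2,q4},{q2,q7},{q3,q4},{q3,q5},{q3,q7},{q4,q5},{q4,q7},{q5,q7},{q1,q3,q4},{q1,q5,q7},{q2,q3,q4},{q2,q4,q7},{q3,q4,q5}}
  V12={{q6},{q7},{q1,q7},{q2,q7},{q3,q7},{q4,q7},{q5,q7},{q1,q5,q7},{q2,q4,q7}} V13={{q7},{q1,q7},{q2,q7},{q3,q7},{q4,q7},{q5,q7},{q1,q5,q7},{q2,q4,q7}} V14={{q7},{q1,q5},{q1,q7},{q2,q7},{q3,q5},{q3,q7},{q4,q5},{q4,q7},{q5,q7},{q1,q5,q7},{q2,q4,q7},{q3,q4,q5}} V23={{q7},{q1,q7},{q2,q7},{q3,q7},{q4,q7},{q5,q7},{q1,q5,q7},{q2,q4,q7}} V24={{q2},{q7},{q1,q2},{q1,q7},{q2,q3},{q2,q4},{q2,q7},{q3,q7},{q4,q7},{q5,q7},{q1,q5,q7},{q2,q3,q4},{q2,q4,q7}} V34={{q7},{q1,q7},{q2,q7},{q3,q7},{q4,q7},{q5,q7},{q1,q5,q7},{q2,q4,q7}}
  V123={{q7},{q1,q7},{q2,q7},{q3,q7},{q4,q7},{q5,q7},{q1,q5,q7},{q2,q4,q7}} V124={{q7},{q1,q7},{q2,q7},{q3,q7},{q4,q7},{q5,q7},{q1,q5,q7},{q2,q4,q7}} V134={{q7},{q1,q7},{q2,q7},{q3,q7},{q4,q7},{q5,q7},{q1,q5,q7},{q2,q4,q7}} V234={{q7},{q1,q7},{q2,q7},{q3,q7},{q4,q7},{q5,q7},{q1,q5,q7},{q2,q4,q7}}
  V1234={{q7},{q1,q7},{q2,q7},{q3,q7},{q4,q7},{q5,q7},{q1,q5,q7},{q2,q4,q7}}
C dims 4,6,4,1; δ0: rk_F3 3; δ1: rk_F3 3; δ2: rk_F3 1
Ȟ^0 = (4 − 3) − 0 = 1, so Ȟ^0 ≅ Z/3
Ȟ^1 = (6 − 3) − 3 = 0, so Ȟ^1 ≅ 0
Ȟ^2 = (4 − 1) − 3 = 0, so Ȟ^2 ≅ 0


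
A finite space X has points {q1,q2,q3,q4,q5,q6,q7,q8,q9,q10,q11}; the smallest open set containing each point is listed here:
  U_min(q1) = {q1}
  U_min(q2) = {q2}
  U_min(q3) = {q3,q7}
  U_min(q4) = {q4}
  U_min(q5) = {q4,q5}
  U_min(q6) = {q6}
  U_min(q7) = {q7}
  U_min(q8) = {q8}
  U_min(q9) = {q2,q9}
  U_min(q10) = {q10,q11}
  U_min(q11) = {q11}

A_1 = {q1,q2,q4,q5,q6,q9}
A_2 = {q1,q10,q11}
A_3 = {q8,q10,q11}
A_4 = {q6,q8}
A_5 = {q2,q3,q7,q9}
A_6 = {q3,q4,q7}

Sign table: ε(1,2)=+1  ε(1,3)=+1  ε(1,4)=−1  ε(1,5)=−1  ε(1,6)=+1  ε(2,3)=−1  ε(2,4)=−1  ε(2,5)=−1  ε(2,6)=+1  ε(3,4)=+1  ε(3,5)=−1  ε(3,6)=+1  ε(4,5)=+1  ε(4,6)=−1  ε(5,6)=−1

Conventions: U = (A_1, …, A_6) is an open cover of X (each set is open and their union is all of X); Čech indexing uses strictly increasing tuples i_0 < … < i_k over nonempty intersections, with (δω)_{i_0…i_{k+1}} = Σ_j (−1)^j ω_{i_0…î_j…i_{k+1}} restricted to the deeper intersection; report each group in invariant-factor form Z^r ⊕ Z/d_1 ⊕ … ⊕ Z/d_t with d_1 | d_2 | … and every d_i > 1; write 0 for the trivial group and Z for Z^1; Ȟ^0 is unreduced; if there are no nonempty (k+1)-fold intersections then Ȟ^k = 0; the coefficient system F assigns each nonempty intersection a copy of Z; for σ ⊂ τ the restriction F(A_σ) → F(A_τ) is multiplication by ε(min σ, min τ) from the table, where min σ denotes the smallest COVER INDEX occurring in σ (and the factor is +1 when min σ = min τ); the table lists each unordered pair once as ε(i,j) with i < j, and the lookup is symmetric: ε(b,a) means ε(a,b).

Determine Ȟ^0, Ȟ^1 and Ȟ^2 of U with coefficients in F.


Ȟ^0 ≅ Z, Ȟ^1 ≅ Z^2, Ȟ^2 ≅ 0

nerve of the cover:
  A12={q1} A14={q6} A15={q2,q9} A16={q4} A23={q10,q11} A34={q8} A56={q3,q7}
C dims 6,7; δ0: rk 5, SNF 1^5
Ȟ^0 = (6 − 5) − 0 = 1, so Ȟ^0 ≅ Z
Ȟ^1 = (7 − 0) − 5 = 2, so Ȟ^1 ≅ Z^2
Ȟ^2 = (0 − 0) − 0 = 0, so Ȟ^2 ≅ 0


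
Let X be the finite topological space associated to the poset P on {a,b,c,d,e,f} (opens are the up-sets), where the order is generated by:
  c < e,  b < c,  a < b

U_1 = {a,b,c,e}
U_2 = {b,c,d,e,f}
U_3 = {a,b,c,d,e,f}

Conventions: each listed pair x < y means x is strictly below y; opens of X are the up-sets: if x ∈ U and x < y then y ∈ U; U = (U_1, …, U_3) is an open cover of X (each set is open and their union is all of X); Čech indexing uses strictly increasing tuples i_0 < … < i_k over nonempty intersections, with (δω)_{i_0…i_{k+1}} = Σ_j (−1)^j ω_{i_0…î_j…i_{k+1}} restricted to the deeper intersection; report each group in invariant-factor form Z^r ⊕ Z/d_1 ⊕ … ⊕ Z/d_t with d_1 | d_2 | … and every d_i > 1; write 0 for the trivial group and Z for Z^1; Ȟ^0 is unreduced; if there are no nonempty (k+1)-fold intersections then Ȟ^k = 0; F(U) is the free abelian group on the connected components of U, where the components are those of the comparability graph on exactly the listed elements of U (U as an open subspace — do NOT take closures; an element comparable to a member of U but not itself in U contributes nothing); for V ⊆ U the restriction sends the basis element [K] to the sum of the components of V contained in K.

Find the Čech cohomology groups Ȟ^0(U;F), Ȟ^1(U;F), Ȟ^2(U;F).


Ȟ^0(U;F) ≅ Z^3,  Ȟ^1(U;F) ≅ 0,  Ȟ^2(U;F) ≅ 0

nerve of the cover:
  U12={b,c,e} U13={a,b,c,e} U23={b,c,d,e,f}
  U123={b,c,e}
components per intersection:
  U1: {a,b,c,e}
  U2: {b,c,e} {d} {f}
  U3: {a,b,c,e} {d} {f}
  U12: {b,c,e}
  U13: {a,b,c,e}
  U23: {b,c,e} {d} {f}
  U123: {b,c,e}
C dims 7,5,1; δ0: rk 4, SNF 1^4; δ1: rk 1, SNF 1^1
Ȟ^0 = (7 − 4) − 0 = 3, so Ȟ^0 ≅ Z^3
Ȟ^1 = (5 − 1) − 4 = 0, so Ȟ^1 ≅ 0
Ȟ^2 = (1 − 0) − 1 = 0, so Ȟ^2 ≅ 0


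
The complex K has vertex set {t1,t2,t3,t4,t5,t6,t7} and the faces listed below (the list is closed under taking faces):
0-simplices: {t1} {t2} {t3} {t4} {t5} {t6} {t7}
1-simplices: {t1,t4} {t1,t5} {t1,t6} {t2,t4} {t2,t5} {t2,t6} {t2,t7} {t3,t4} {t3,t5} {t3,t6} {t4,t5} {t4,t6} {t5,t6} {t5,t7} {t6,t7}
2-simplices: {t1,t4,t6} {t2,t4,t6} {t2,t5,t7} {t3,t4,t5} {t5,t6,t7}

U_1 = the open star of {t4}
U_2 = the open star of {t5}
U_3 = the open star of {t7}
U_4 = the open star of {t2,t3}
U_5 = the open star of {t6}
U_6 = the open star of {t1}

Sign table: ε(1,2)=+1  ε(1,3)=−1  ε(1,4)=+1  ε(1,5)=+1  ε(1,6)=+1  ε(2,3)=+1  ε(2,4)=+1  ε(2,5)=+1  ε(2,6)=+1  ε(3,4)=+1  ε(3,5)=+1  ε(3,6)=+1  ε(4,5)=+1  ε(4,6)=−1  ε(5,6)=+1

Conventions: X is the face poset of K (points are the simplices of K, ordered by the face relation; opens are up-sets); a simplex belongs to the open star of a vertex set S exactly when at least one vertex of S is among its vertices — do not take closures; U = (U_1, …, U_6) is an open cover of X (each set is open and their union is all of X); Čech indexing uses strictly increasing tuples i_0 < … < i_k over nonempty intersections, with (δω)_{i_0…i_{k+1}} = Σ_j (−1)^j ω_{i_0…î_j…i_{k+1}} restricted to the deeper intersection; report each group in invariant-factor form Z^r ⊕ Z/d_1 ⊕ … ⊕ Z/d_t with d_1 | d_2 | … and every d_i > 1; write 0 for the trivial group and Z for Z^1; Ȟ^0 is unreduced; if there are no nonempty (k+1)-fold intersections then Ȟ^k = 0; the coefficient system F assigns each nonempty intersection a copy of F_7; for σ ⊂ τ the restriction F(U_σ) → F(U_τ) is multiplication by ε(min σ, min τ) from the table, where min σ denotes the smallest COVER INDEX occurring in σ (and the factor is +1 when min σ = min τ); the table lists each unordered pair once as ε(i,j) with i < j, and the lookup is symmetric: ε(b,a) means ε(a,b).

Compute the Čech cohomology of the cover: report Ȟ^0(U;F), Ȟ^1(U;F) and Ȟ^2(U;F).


Ȟ^0 ≅ Z/7,  Ȟ^1 ≅ Z/7 ⊕ Z/7,  Ȟ^2 ≅ 0

nerve of the cover:
  U1={{t4},{t1,t4},{t2,t4},{t3,t4},{t4,t5},{t4,t6},{t1,t4,t6},{t2,t4,t6},{t3,t4,t5}} U2={{t5},{t1,t5},{t2,t5},{t3,t5},{t4,t5},{t5,t6},{t5,t7},{t2,t5,t7},{t3,t4,t5},{t5,t6,t7}} U3={{t7},{t2,t7},{t5,t7},{t6,t7},{t2,t5,t7},{t5,t6,t7}} U4={{t2},{t3},{t2,t4},{t2,t5},{t2,t6},{t2,t7},{t3,t4},{t3,t5},{t3,t6},{t2,t4,t6},{t2,t5,t7},{t3,t4,t5}} U5={{t6},{t1,t6},{t2,t6},{t3,t6},{t4,t6},{t5,t6},{t6,t7},{t1,t4,t6},{t2,t4,t6},{t5,t6,t7}} U6={{t1},{t1,t4},{t1,t5},{t1,t6},{t1,t4,t6}}
  U12={{t4,t5},{t3,t4,t5}} U14={{t2,t4},{t3,t4},{t2,t4,t6},{t3,t4,t5}} U15={{t4,t6},{t1,t4,t6},{t2,t4,t6}} U16={{t1,t4},{t1,t4,t6}} U23={{t5,t7},{t2,t5,t7},{t5,t6,t7}} U24={{t2,t5},{t3,t5},{t2,t5,t7},{t3,t4,t5}} U25={{t5,t6},{t5,t6,t7}} U26={{t1,t5}} U34={{t2,t7},{t2,t5,t7}} U35={{t6,t7},{t5,t6,t7}} U45={{t2,t6},{t3,t6},{t2,t4,t6}} U56={{t1,t6},{t1,t4,t6}}
  U124={{t3,t4,t5}} U145={{t2,t4,t6}} U156={{t1,t4,t6}} U234={{t2,t5,t7}} U235={{t5,t6,t7}}
C dims 6,12,5; δ0: rk_F7 5; δ1: rk_F7 5
Ȟ^0 = (6 − 5) − 0 = 1, so Ȟ^0 ≅ Z/7
Ȟ^1 = (12 − 5) − 5 = 2, so Ȟ^1 ≅ Z/7 ⊕ Z/7
Ȟ^2 = (5 − 0) − 5 = 0, so Ȟ^2 ≅ 0


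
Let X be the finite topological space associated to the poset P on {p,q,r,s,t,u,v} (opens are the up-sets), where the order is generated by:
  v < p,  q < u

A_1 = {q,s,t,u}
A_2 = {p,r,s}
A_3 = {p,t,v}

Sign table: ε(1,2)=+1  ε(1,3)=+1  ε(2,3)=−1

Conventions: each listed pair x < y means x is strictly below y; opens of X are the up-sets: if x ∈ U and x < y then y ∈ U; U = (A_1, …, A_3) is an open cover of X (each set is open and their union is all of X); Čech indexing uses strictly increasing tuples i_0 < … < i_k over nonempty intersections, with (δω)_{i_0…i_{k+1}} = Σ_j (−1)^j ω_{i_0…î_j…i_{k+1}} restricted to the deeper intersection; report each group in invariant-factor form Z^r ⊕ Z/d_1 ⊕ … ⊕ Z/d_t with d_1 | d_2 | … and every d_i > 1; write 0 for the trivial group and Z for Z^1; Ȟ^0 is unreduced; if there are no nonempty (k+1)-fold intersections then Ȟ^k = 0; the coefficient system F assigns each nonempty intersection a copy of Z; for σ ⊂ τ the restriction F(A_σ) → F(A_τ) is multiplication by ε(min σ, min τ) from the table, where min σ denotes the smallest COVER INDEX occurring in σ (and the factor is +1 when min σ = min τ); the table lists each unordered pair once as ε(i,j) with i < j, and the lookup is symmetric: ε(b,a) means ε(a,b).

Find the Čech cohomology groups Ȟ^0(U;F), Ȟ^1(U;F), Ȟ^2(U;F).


intersection data:
  A12={s} A13={t} A23={p}
C dims 3,3; δ0: rk 3, SNF 1^2·2
Ȟ^0 = (3 − 3) − 0 = 0, so Ȟ^0 ≅ 0
Ȟ^1 = (3 − 0) − 3 = 0 plus torsion [2], so Ȟ^1 ≅ Z/2
Ȟ^2 = (0 − 0) − 0 = 0, so Ȟ^2 ≅ 0

Ȟ^0(U;F) ≅ 0, Ȟ^1(U;F) ≅ Z/2, Ȟ^2(U;F) ≅ 0
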